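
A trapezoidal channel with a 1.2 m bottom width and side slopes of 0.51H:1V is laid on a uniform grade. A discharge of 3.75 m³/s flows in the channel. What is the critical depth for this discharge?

y_c = 0.876 m

At critical depth, Q² T / (g A³) = 1, i.e. A³/T = Q²/g = 3.75²/9.81 = 1.433.
At y = 0.991 m: A³/T = 2.184 — over.
At y = 0.665 m: A³/T = 0.5709 — short.
At y = 0.876 m: A³/T = 1.434 — ≈ 1.433.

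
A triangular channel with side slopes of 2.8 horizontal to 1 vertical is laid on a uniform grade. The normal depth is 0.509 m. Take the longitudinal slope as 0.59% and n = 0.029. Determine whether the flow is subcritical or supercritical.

subcritical

For a triangular section with side slope z = 2.8: A = zy² = 2.8×0.509² = 0.7254 m²; P = 2y√(1+z²) = 2×0.509×2.973 = 3.027 m.
Hydraulic radius R = A/P = 0.7254/3.027 = 0.2397 m.
V = (1/n) R^(2/3) √S = (1/0.029) × 0.2397^(2/3) × √0.0059 = 1.022 m/s. Hydraulic depth D_h = A/T = 0.7254/2.85 = 0.2545 m.
Froude number Fr = V/√(g·D_h) = 1.022/√(9.81×0.2545) = 0.647, which is less than 1, so the flow is subcritical.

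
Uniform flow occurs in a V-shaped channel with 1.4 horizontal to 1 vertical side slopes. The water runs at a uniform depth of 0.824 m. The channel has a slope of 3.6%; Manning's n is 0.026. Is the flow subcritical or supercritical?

For a triangular section with side slope z = 1.4: A = zy² = 1.4×0.824² = 0.9506 m²; P = 2y√(1+z²) = 2×0.824×1.72 = 2.835 m.
Hydraulic radius R = A/P = 0.9506/2.835 = 0.3353 m.
V = (1/n) R^(2/3) √S = (1/0.026) × 0.3353^(2/3) × √0.036 = 3.522 m/s. Hydraulic depth D_h = A/T = 0.9506/2.307 = 0.412 m.
Froude number Fr = V/√(g·D_h) = 3.522/√(9.81×0.412) = 1.75, which is greater than 1, so the flow is supercritical.

supercritical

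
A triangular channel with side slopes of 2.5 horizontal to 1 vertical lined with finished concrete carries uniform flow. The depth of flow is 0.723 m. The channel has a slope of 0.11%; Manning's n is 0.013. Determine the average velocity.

For a triangular section with side slope z = 2.5: A = zy² = 2.5×0.723² = 1.307 m²; P = 2y√(1+z²) = 2×0.723×2.693 = 3.893 m.
Hydraulic radius R = A/P = 1.307/3.893 = 0.3356 m.
From Manning's equation, V = (1/n) R^(2/3) S^(1/2) = (1/0.013) × 0.3356^(2/3) × 0.0011^(1/2) = 1.23 m/s.

V = 1.23 m/s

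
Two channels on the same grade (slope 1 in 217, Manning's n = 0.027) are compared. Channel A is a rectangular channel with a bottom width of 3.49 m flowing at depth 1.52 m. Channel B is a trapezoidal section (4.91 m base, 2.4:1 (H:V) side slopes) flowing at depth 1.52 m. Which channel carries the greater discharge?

channel B

Channel A: Flow area A = b·y = 3.49 × 1.52 = 5.305 m². Wetted perimeter P = b + 2y = 3.49 + 2×1.52 = 6.53 m. Hydraulic radius R = A/P = 5.305/6.53 = 0.8124 m. Q_A = (1/0.027)·5.305·0.8124^(2/3)·√0.004608 = 11.61 m³/s.
Channel B: With bottom width b = 4.91 m and side slope z = 2.4: A = (b + zy)y = (4.91 + 2.4×1.52)×1.52 = 13.01 m²; P = b + 2y√(1+z²) = 4.91 + 2×1.52×2.6 = 12.81 m. Hydraulic radius R = A/P = 13.01/12.81 = 1.015 m. Q_B = (1/0.027)·13.01·1.015^(2/3)·√0.004608 = 33.04 m³/s.
Q_A = 11.61 m³/s vs Q_B = 33.04 m³/s, so channel B carries more.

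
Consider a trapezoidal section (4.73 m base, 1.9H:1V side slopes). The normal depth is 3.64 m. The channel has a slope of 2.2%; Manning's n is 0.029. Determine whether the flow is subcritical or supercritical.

With bottom width b = 4.73 m and side slope z = 1.9: A = (b + zy)y = (4.73 + 1.9×3.64)×3.64 = 42.39 m²; P = b + 2y√(1+z²) = 4.73 + 2×3.64×2.147 = 20.36 m.
Hydraulic radius R = A/P = 42.39/20.36 = 2.082 m.
V = (1/n) R^(2/3) √S = (1/0.029) × 2.082^(2/3) × √0.022 = 8.339 m/s. Hydraulic depth D_h = A/T = 42.39/18.56 = 2.284 m.
Froude number Fr = V/√(g·D_h) = 8.339/√(9.81×2.284) = 1.76, which is greater than 1, so the flow is supercritical.

supercritical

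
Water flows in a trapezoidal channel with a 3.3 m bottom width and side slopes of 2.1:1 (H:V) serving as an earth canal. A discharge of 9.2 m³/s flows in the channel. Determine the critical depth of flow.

At critical depth, Q² T / (g A³) = 1, i.e. A³/T = Q²/g = 9.2²/9.81 = 8.628.
At y = 0.653 m: A³/T = 4.697 — low.
At y = 0.931 m: A³/T = 16.24 — high.
At y = 0.778 m: A³/T = 8.611 — close enough.

y_c = 0.778 m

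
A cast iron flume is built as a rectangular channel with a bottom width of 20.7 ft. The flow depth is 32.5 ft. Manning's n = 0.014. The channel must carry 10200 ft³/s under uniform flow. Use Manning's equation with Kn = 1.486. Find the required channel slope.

S = 0.00131

Flow area A = b·y = 20.7 × 32.5 = 672.8 ft². Wetted perimeter P = b + 2y = 20.7 + 2×32.5 = 85.7 ft.
Hydraulic radius R = A/P = 672.8/85.7 = 7.85 ft.
From Manning's equation, S = [nQ / (1.486 A R^(2/3))]² = [0.014 × 10200 / (1.486 × 672.8 × 7.85^(2/3))]² = 0.00131.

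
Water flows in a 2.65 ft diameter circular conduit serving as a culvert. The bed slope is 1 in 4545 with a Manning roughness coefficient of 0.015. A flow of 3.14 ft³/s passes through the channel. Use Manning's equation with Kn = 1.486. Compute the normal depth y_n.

y_n = 1.34 ft

Manning's equation rearranged: A R^(2/3) = nQ / (1.486·√S) = 0.015 × 3.14 / (1.486 × √0.00022) = 2.137.
At y = 0.913 ft: A R^(2/3) = 1.07 — too small.
At y = 1.53 ft: A R^(2/3) = 2.653 — too large.
At y = 1.34 ft: A R^(2/3) = 2.136 — matches.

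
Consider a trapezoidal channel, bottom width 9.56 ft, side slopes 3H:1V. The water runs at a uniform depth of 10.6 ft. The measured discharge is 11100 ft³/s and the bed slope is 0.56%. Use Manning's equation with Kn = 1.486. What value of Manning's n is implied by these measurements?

n = 0.0141

With bottom width b = 9.56 ft and side slope z = 3: A = (b + zy)y = (9.56 + 3×10.6)×10.6 = 438.4 ft²; P = b + 2y√(1+z²) = 9.56 + 2×10.6×3.162 = 76.6 ft.
Hydraulic radius R = A/P = 438.4/76.6 = 5.723 ft.
Rearranging Manning's equation: n = (1.486/Q) A R^(2/3) S^(1/2) = (1.486/11100) × 438.4 × 5.723^(2/3) × √0.0056 = 0.0141.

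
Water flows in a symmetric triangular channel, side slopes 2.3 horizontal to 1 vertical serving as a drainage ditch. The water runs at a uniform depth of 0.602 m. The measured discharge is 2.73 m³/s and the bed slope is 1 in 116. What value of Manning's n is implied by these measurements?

For a triangular section with side slope z = 2.3: A = zy² = 2.3×0.602² = 0.8335 m²; P = 2y√(1+z²) = 2×0.602×2.508 = 3.02 m.
Hydraulic radius R = A/P = 0.8335/3.02 = 0.276 m.
Rearranging Manning's equation: n = (1/Q) A R^(2/3) S^(1/2) = (1/2.73) × 0.8335 × 0.276^(2/3) × √0.008621 = 0.012.

n = 0.012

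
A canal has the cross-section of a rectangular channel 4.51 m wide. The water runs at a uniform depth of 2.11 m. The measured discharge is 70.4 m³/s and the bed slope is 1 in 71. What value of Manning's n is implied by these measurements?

n = 0.017

Flow area A = b·y = 4.51 × 2.11 = 9.516 m². Wetted perimeter P = b + 2y = 4.51 + 2×2.11 = 8.73 m.
Hydraulic radius R = A/P = 9.516/8.73 = 1.09 m.
Rearranging Manning's equation: n = (1/Q) A R^(2/3) S^(1/2) = (1/70.4) × 9.516 × 1.09^(2/3) × √0.01408 = 0.017.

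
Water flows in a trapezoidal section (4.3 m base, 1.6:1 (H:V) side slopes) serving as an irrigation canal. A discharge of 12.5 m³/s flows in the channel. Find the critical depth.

y_c = 0.851 m

At critical depth, Q² T / (g A³) = 1, i.e. A³/T = Q²/g = 12.5²/9.81 = 15.93.
Try y = 0.617 m: A³/T = 5.533 — low.
Try y = 1.02 m: A³/T = 29.29 — high.
Try y = 0.851 m: A³/T = 15.92 — ≈ 15.93.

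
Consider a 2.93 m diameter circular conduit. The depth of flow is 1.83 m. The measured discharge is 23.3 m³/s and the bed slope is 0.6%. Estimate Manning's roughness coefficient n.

n = 0.013

For a circular section of diameter D = 2.93 m at depth y = 1.83 m, the central angle is θ = 2 arccos(1 − 2y/D) = 3.645 rad. Then A = (D²/8)(θ − sin θ) = 4.43 m² and P = Dθ/2 = 5.34 m.
Hydraulic radius R = A/P = 4.43/5.34 = 0.8295 m.
Rearranging Manning's equation: n = (1/Q) A R^(2/3) S^(1/2) = (1/23.3) × 4.43 × 0.8295^(2/3) × √0.006 = 0.013.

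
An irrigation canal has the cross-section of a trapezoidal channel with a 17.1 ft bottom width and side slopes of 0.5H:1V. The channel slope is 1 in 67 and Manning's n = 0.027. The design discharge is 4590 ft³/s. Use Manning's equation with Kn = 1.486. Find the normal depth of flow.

Manning's equation rearranged: A R^(2/3) = nQ / (1.486·√S) = 0.027 × 4590 / (1.486 × √0.01493) = 682.6.
Trying y = 12.2 ft: A R^(2/3) = 973.4 — too large.
Trying y = 8.36 ft: A R^(2/3) = 518.1 — too small.
Trying y = 9.88 ft: A R^(2/3) = 683.1 — ≈ 682.6.

y_n = 9.88 ft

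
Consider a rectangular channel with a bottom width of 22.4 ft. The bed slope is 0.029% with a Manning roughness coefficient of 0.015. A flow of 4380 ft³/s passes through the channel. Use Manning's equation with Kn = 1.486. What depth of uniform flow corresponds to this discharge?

Manning's equation rearranged: A R^(2/3) = nQ / (1.486·√S) = 0.015 × 4380 / (1.486 × √0.00029) = 2596.
At y = 20.1 ft: A R^(2/3) = 1678 — low.
At y = 36.3 ft: A R^(2/3) = 3402 — high.
At y = 28.8 ft: A R^(2/3) = 2594 — ≈ 2596.

y_n = 28.8 ft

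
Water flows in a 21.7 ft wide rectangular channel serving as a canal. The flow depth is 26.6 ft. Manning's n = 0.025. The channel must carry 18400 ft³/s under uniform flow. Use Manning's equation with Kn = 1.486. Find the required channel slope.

S = 0.0189

Flow area A = b·y = 21.7 × 26.6 = 577.2 ft². Wetted perimeter P = b + 2y = 21.7 + 2×26.6 = 74.9 ft.
Hydraulic radius R = A/P = 577.2/74.9 = 7.707 ft.
From Manning's equation, S = [nQ / (1.486 A R^(2/3))]² = [0.025 × 18400 / (1.486 × 577.2 × 7.707^(2/3))]² = 0.0189.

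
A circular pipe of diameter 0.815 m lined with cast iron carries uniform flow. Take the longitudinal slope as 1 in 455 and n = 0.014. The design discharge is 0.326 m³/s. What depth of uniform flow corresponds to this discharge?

Manning's equation rearranged: A R^(2/3) = nQ / (1·√S) = 0.014 × 0.326 / (√0.002198) = 0.09735.
Trying y = 0.377 m: A R^(2/3) = 0.07898 — short.
Trying y = 0.426 m: A R^(2/3) = 0.09732 — ≈ 0.09735.

y_n = 0.426 m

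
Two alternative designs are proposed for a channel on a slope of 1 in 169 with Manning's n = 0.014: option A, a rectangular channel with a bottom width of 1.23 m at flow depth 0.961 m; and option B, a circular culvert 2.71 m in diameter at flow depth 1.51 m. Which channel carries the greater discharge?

channel B

Channel A: Flow area A = b·y = 1.23 × 0.961 = 1.182 m². Wetted perimeter P = b + 2y = 1.23 + 2×0.961 = 3.152 m. Hydraulic radius R = A/P = 1.182/3.152 = 0.375 m. Q_A = (1/0.014)·1.182·0.375^(2/3)·√0.005917 = 3.377 m³/s.
Channel B: For a circular section of diameter D = 2.71 m at depth y = 1.51 m, the central angle is θ = 2 arccos(1 − 2y/D) = 3.371 rad. Then A = (D²/8)(θ − sin θ) = 3.303 m² and P = Dθ/2 = 4.568 m. Hydraulic radius R = A/P = 3.303/4.568 = 0.7232 m. Q_B = (1/0.014)·3.303·0.7232^(2/3)·√0.005917 = 14.62 m³/s.
Q_A = 3.377 m³/s vs Q_B = 14.62 m³/s, so channel B carries more.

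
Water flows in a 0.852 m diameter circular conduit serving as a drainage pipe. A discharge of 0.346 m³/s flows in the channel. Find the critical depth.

At critical depth, Q² T / (g A³) = 1, i.e. A³/T = Q²/g = 0.346²/9.81 = 0.0122.
Trying y = 0.254 m: A³/T = 0.00372 — low.
Trying y = 0.424 m: A³/T = 0.0267 — high.
Trying y = 0.346 m: A³/T = 0.01226 — ≈ 0.0122.

y_c = 0.346 m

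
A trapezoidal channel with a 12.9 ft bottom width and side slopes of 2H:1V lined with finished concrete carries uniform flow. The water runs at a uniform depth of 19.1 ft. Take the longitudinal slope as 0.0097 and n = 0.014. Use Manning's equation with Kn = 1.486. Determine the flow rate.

Q = 47100 ft³/s

With bottom width b = 12.9 ft and side slope z = 2: A = (b + zy)y = (12.9 + 2×19.1)×19.1 = 976 ft²; P = b + 2y√(1+z²) = 12.9 + 2×19.1×2.236 = 98.32 ft.
Hydraulic radius R = A/P = 976/98.32 = 9.927 ft.
Manning's equation: Q = (1.486/n) A R^(2/3) S^(1/2) = (1.486/0.014) × 976 × 9.927^(2/3) × 0.0097^(1/2) = 47100 ft³/s.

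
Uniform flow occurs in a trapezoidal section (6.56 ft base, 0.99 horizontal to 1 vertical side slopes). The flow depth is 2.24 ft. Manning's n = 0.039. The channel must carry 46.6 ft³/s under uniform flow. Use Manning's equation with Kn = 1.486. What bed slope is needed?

S = 0.0022

With bottom width b = 6.56 ft and side slope z = 0.99: A = (b + zy)y = (6.56 + 0.99×2.24)×2.24 = 19.66 ft²; P = b + 2y√(1+z²) = 6.56 + 2×2.24×1.407 = 12.86 ft.
Hydraulic radius R = A/P = 19.66/12.86 = 1.528 ft.
From Manning's equation, S = [nQ / (1.486 A R^(2/3))]² = [0.039 × 46.6 / (1.486 × 19.66 × 1.528^(2/3))]² = 0.0022.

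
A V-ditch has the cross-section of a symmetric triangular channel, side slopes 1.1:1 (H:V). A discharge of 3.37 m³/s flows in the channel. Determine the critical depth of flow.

y_c = 1.14 m

At critical depth, Q² T / (g A³) = 1, i.e. A³/T = Q²/g = 3.37²/9.81 = 1.158.
Trying y = 0.908 m: A³/T = 0.3734 — low.
Trying y = 1.36 m: A³/T = 2.815 — high.
Trying y = 1.14 m: A³/T = 1.165 — matches.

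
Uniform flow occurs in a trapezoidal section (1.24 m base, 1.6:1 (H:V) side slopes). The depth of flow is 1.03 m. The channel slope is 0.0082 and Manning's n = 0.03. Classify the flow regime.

subcritical

With bottom width b = 1.24 m and side slope z = 1.6: A = (b + zy)y = (1.24 + 1.6×1.03)×1.03 = 2.975 m²; P = b + 2y√(1+z²) = 1.24 + 2×1.03×1.887 = 5.127 m.
Hydraulic radius R = A/P = 2.975/5.127 = 0.5802 m.
V = (1/n) R^(2/3) √S = (1/0.03) × 0.5802^(2/3) × √0.0082 = 2.1 m/s. Hydraulic depth D_h = A/T = 2.975/4.536 = 0.6558 m.
Froude number Fr = V/√(g·D_h) = 2.1/√(9.81×0.6558) = 0.828, which is less than 1, so the flow is subcritical.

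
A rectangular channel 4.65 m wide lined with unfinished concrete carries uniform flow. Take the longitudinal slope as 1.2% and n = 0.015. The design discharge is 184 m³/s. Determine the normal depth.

Manning's equation rearranged: A R^(2/3) = nQ / (1·√S) = 0.015 × 184 / (√0.012) = 25.2.
At y = 5 m: A R^(2/3) = 31.63 — high.
At y = 3.65 m: A R^(2/3) = 21.45 — low.
At y = 4.15 m: A R^(2/3) = 25.18 — matches.

y_n = 4.15 m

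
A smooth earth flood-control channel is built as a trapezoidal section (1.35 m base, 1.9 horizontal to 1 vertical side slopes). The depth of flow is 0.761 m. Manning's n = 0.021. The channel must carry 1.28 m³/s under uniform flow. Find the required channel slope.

With bottom width b = 1.35 m and side slope z = 1.9: A = (b + zy)y = (1.35 + 1.9×0.761)×0.761 = 2.128 m²; P = b + 2y√(1+z²) = 1.35 + 2×0.761×2.147 = 4.618 m.
Hydraulic radius R = A/P = 2.128/4.618 = 0.4607 m.
From Manning's equation, S = [nQ / (1 A R^(2/3))]² = [0.021 × 1.28 / (1 × 2.128 × 0.4607^(2/3))]² = 0.000448.

S = 0.000448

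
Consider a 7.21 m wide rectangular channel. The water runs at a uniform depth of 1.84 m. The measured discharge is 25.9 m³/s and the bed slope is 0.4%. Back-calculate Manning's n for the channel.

Flow area A = b·y = 7.21 × 1.84 = 13.27 m². Wetted perimeter P = b + 2y = 7.21 + 2×1.84 = 10.89 m.
Hydraulic radius R = A/P = 13.27/10.89 = 1.218 m.
Rearranging Manning's equation: n = (1/Q) A R^(2/3) S^(1/2) = (1/25.9) × 13.27 × 1.218^(2/3) × √0.004 = 0.037.

n = 0.037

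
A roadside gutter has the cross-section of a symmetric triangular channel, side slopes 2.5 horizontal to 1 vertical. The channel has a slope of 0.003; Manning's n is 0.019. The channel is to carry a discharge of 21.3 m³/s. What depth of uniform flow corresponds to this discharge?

Manning's equation rearranged: A R^(2/3) = nQ / (1·√S) = 0.019 × 21.3 / (√0.003) = 7.389.
Trying y = 2.08 m: A R^(2/3) = 10.57 — over.
Trying y = 1.82 m: A R^(2/3) = 7.401 — close enough.

y_n = 1.82 m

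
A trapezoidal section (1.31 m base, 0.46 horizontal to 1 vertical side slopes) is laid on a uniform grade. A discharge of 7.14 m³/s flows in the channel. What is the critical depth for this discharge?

At critical depth, Q² T / (g A³) = 1, i.e. A³/T = Q²/g = 7.14²/9.81 = 5.197.
Try y = 1.08 m: A³/T = 3.225 — low.
Try y = 1.24 m: A³/T = 5.173 — ≈ 5.197.

y_c = 1.24 m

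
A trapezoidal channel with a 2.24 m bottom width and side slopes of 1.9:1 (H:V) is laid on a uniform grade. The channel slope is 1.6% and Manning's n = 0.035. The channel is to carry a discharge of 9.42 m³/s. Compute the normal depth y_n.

y_n = 0.923 m

Manning's equation rearranged: A R^(2/3) = nQ / (1·√S) = 0.035 × 9.42 / (√0.016) = 2.607.
Try y = 0.713 m: A R^(2/3) = 1.579 — low.
Try y = 1.06 m: A R^(2/3) = 3.432 — high.
Try y = 0.923 m: A R^(2/3) = 2.605 — ≈ 2.607.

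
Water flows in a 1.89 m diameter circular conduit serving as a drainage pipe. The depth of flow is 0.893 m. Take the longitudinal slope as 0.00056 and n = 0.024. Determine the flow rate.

Q = 0.761 m³/s

For a circular section of diameter D = 1.89 m at depth y = 0.893 m, the central angle is θ = 2 arccos(1 − 2y/D) = 3.031 rad. Then A = (D²/8)(θ − sin θ) = 1.305 m² and P = Dθ/2 = 2.865 m.
Hydraulic radius R = A/P = 1.305/2.865 = 0.4554 m.
Manning's equation: Q = (1/n) A R^(2/3) S^(1/2) = (1/0.024) × 1.305 × 0.4554^(2/3) × 0.00056^(1/2) = 0.761 m³/s.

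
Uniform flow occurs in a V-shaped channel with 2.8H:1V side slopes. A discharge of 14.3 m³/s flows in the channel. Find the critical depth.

y_c = 1.4 m

At critical depth, Q² T / (g A³) = 1, i.e. A³/T = Q²/g = 14.3²/9.81 = 20.85.
At y = 1.07 m: A³/T = 5.498 — too small.
At y = 1.4 m: A³/T = 21.08 — matches.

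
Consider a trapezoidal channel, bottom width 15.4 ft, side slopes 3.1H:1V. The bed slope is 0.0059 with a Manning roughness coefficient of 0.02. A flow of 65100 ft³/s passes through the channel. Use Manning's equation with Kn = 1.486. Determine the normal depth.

Manning's equation rearranged: A R^(2/3) = nQ / (1.486·√S) = 0.02 × 65100 / (1.486 × √0.0059) = 11410.
Try y = 19.5 ft: A R^(2/3) = 7040 — low.
Try y = 27.7 ft: A R^(2/3) = 16540 — high.
Try y = 23.8 ft: A R^(2/3) = 11400 — matches.

y_n = 23.8 ft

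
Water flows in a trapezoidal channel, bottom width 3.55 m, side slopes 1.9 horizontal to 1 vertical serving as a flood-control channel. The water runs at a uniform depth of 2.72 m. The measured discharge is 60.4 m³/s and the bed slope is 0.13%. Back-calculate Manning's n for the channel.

With bottom width b = 3.55 m and side slope z = 1.9: A = (b + zy)y = (3.55 + 1.9×2.72)×2.72 = 23.71 m²; P = b + 2y√(1+z²) = 3.55 + 2×2.72×2.147 = 15.23 m.
Hydraulic radius R = A/P = 23.71/15.23 = 1.557 m.
Rearranging Manning's equation: n = (1/Q) A R^(2/3) S^(1/2) = (1/60.4) × 23.71 × 1.557^(2/3) × √0.0013 = 0.019.

n = 0.019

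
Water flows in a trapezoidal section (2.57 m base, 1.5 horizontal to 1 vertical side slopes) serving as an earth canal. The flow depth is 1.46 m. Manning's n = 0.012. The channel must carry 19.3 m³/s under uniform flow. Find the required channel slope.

With bottom width b = 2.57 m and side slope z = 1.5: A = (b + zy)y = (2.57 + 1.5×1.46)×1.46 = 6.95 m²; P = b + 2y√(1+z²) = 2.57 + 2×1.46×1.803 = 7.834 m.
Hydraulic radius R = A/P = 6.95/7.834 = 0.8871 m.
From Manning's equation, S = [nQ / (1 A R^(2/3))]² = [0.012 × 19.3 / (1 × 6.95 × 0.8871^(2/3))]² = 0.0013.

S = 0.0013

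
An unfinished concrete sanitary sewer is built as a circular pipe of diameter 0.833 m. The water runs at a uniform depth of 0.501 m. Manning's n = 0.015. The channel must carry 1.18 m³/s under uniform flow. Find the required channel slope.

S = 0.0188

For a circular section of diameter D = 0.833 m at depth y = 0.501 m, the central angle is θ = 2 arccos(1 − 2y/D) = 3.55 rad. Then A = (D²/8)(θ − sin θ) = 0.3424 m² and P = Dθ/2 = 1.479 m.
Hydraulic radius R = A/P = 0.3424/1.479 = 0.2316 m.
From Manning's equation, S = [nQ / (1 A R^(2/3))]² = [0.015 × 1.18 / (1 × 0.3424 × 0.2316^(2/3))]² = 0.0188.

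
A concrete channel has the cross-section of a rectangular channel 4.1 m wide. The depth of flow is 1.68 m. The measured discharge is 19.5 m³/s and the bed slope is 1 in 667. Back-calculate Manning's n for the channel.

Flow area A = b·y = 4.1 × 1.68 = 6.888 m². Wetted perimeter P = b + 2y = 4.1 + 2×1.68 = 7.46 m.
Hydraulic radius R = A/P = 6.888/7.46 = 0.9233 m.
Rearranging Manning's equation: n = (1/Q) A R^(2/3) S^(1/2) = (1/19.5) × 6.888 × 0.9233^(2/3) × √0.001499 = 0.013.

n = 0.013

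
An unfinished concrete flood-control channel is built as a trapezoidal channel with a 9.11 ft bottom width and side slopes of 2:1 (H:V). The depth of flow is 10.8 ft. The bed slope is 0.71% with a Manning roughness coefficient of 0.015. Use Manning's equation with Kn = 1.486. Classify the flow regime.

With bottom width b = 9.11 ft and side slope z = 2: A = (b + zy)y = (9.11 + 2×10.8)×10.8 = 331.7 ft²; P = b + 2y√(1+z²) = 9.11 + 2×10.8×2.236 = 57.41 ft.
Hydraulic radius R = A/P = 331.7/57.41 = 5.777 ft.
V = (1.486/n) R^(2/3) √S = (1.486/0.015) × 5.777^(2/3) × √0.0071 = 26.88 ft/s. Hydraulic depth D_h = A/T = 331.7/52.31 = 6.34 ft.
Froude number Fr = V/√(g·D_h) = 26.88/√(32.2×6.34) = 1.88, which is greater than 1, so the flow is supercritical.

supercritical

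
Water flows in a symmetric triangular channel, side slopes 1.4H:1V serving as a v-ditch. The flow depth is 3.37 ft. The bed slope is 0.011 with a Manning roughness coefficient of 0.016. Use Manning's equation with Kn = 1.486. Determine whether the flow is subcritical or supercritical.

supercritical

For a triangular section with side slope z = 1.4: A = zy² = 1.4×3.37² = 15.9 ft²; P = 2y√(1+z²) = 2×3.37×1.72 = 11.6 ft.
Hydraulic radius R = A/P = 15.9/11.6 = 1.371 ft.
V = (1.486/n) R^(2/3) √S = (1.486/0.016) × 1.371^(2/3) × √0.011 = 12.02 ft/s. Hydraulic depth D_h = A/T = 15.9/9.436 = 1.685 ft.
Froude number Fr = V/√(g·D_h) = 12.02/√(32.2×1.685) = 1.63, which is greater than 1, so the flow is supercritical.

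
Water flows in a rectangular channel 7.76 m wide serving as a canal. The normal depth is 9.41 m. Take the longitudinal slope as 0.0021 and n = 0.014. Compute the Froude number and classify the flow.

Flow area A = b·y = 7.76 × 9.41 = 73.02 m². Wetted perimeter P = b + 2y = 7.76 + 2×9.41 = 26.58 m.
Hydraulic radius R = A/P = 73.02/26.58 = 2.747 m.
V = (1/n) R^(2/3) √S = (1/0.014) × 2.747^(2/3) × √0.0021 = 6.421 m/s. Hydraulic depth D_h = A/T = 73.02/7.76 = 9.41 m.
Froude number Fr = V/√(g·D_h) = 6.421/√(9.81×9.41) = 0.668, which is less than 1, so the flow is subcritical.

subcritical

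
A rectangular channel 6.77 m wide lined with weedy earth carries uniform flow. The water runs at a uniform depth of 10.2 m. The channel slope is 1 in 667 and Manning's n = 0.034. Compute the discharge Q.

Flow area A = b·y = 6.77 × 10.2 = 69.05 m². Wetted perimeter P = b + 2y = 6.77 + 2×10.2 = 27.17 m.
Hydraulic radius R = A/P = 69.05/27.17 = 2.542 m.
Manning's equation: Q = (1/n) A R^(2/3) S^(1/2) = (1/0.034) × 69.05 × 2.542^(2/3) × 0.001499^(1/2) = 146 m³/s.

Q = 146 m³/s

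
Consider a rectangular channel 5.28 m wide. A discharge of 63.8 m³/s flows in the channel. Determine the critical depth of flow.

y_c = 2.46 m

For a rectangular channel, critical depth y_c = (q²/g)^(1/3) where q = Q/b = 63.8/5.28 = 12.08 m²/s.
So y_c = (12.08²/9.81)^(1/3) = 2.46 m.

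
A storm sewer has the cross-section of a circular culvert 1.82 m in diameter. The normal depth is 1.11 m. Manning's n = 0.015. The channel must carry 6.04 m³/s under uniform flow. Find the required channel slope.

S = 0.00731

For a circular section of diameter D = 1.82 m at depth y = 1.11 m, the central angle is θ = 2 arccos(1 − 2y/D) = 3.585 rad. Then A = (D²/8)(θ − sin θ) = 1.662 m² and P = Dθ/2 = 3.262 m.
Hydraulic radius R = A/P = 1.662/3.262 = 0.5094 m.
From Manning's equation, S = [nQ / (1 A R^(2/3))]² = [0.015 × 6.04 / (1 × 1.662 × 0.5094^(2/3))]² = 0.00731.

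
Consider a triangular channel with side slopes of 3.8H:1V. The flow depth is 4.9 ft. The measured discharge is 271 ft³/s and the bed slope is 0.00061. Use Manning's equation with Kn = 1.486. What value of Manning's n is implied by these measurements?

For a triangular section with side slope z = 3.8: A = zy² = 3.8×4.9² = 91.24 ft²; P = 2y√(1+z²) = 2×4.9×3.929 = 38.51 ft.
Hydraulic radius R = A/P = 91.24/38.51 = 2.369 ft.
Rearranging Manning's equation: n = (1.486/Q) A R^(2/3) S^(1/2) = (1.486/271) × 91.24 × 2.369^(2/3) × √0.00061 = 0.022.

n = 0.022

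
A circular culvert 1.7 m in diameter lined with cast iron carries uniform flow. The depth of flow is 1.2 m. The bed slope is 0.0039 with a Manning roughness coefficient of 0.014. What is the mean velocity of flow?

For a circular section of diameter D = 1.7 m at depth y = 1.2 m, the central angle is θ = 2 arccos(1 − 2y/D) = 3.99 rad. Then A = (D²/8)(θ − sin θ) = 1.713 m² and P = Dθ/2 = 3.392 m.
Hydraulic radius R = A/P = 1.713/3.392 = 0.5049 m.
From Manning's equation, V = (1/n) R^(2/3) S^(1/2) = (1/0.014) × 0.5049^(2/3) × 0.0039^(1/2) = 2.83 m/s.

V = 2.83 m/s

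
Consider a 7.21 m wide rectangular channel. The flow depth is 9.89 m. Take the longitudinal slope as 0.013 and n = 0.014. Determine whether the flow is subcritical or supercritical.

supercritical

Flow area A = b·y = 7.21 × 9.89 = 71.31 m². Wetted perimeter P = b + 2y = 7.21 + 2×9.89 = 26.99 m.
Hydraulic radius R = A/P = 71.31/26.99 = 2.642 m.
V = (1/n) R^(2/3) √S = (1/0.014) × 2.642^(2/3) × √0.013 = 15.56 m/s. Hydraulic depth D_h = A/T = 71.31/7.21 = 9.89 m.
Froude number Fr = V/√(g·D_h) = 15.56/√(9.81×9.89) = 1.58, which is greater than 1, so the flow is supercritical.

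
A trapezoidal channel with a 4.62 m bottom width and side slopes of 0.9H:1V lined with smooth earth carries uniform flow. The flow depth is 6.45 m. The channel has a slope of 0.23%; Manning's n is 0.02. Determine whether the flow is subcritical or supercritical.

With bottom width b = 4.62 m and side slope z = 0.9: A = (b + zy)y = (4.62 + 0.9×6.45)×6.45 = 67.24 m²; P = b + 2y√(1+z²) = 4.62 + 2×6.45×1.345 = 21.98 m.
Hydraulic radius R = A/P = 67.24/21.98 = 3.06 m.
V = (1/n) R^(2/3) √S = (1/0.02) × 3.06^(2/3) × √0.0023 = 5.054 m/s. Hydraulic depth D_h = A/T = 67.24/16.23 = 4.143 m.
Froude number Fr = V/√(g·D_h) = 5.054/√(9.81×4.143) = 0.793, which is less than 1, so the flow is subcritical.

subcritical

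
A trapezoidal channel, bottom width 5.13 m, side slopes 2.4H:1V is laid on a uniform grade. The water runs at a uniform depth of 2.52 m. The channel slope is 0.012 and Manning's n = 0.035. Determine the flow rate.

With bottom width b = 5.13 m and side slope z = 2.4: A = (b + zy)y = (5.13 + 2.4×2.52)×2.52 = 28.17 m²; P = b + 2y√(1+z²) = 5.13 + 2×2.52×2.6 = 18.23 m.
Hydraulic radius R = A/P = 28.17/18.23 = 1.545 m.
Manning's equation: Q = (1/n) A R^(2/3) S^(1/2) = (1/0.035) × 28.17 × 1.545^(2/3) × 0.012^(1/2) = 118 m³/s.

Q = 118 m³/s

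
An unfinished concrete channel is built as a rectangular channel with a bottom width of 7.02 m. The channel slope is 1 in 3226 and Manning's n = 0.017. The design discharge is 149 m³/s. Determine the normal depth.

Manning's equation rearranged: A R^(2/3) = nQ / (1·√S) = 0.017 × 149 / (√0.00031) = 143.9.
Try y = 9.35 m: A R^(2/3) = 122.6 — too small.
Try y = 11.9 m: A R^(2/3) = 162.4 — too large.
Try y = 10.7 m: A R^(2/3) = 143.6 — matches.

y_n = 10.7 m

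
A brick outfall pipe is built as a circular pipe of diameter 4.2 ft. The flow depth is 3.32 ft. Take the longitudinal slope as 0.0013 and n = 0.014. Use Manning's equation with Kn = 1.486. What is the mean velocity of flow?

For a circular section of diameter D = 4.2 ft at depth y = 3.32 ft, the central angle is θ = 2 arccos(1 − 2y/D) = 4.381 rad. Then A = (D²/8)(θ − sin θ) = 11.75 ft² and P = Dθ/2 = 9.201 ft.
Hydraulic radius R = A/P = 11.75/9.201 = 1.277 ft.
From Manning's equation, V = (1.486/n) R^(2/3) S^(1/2) = (1.486/0.014) × 1.277^(2/3) × 0.0013^(1/2) = 4.5 ft/s.

V = 4.5 ft/s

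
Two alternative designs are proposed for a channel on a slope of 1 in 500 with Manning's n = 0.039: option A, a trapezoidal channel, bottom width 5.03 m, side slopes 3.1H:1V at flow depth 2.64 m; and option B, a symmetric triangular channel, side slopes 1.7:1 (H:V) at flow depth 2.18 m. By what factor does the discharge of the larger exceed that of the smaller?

Channel A: With bottom width b = 5.03 m and side slope z = 3.1: A = (b + zy)y = (5.03 + 3.1×2.64)×2.64 = 34.88 m²; P = b + 2y√(1+z²) = 5.03 + 2×2.64×3.257 = 22.23 m. Hydraulic radius R = A/P = 34.88/22.23 = 1.569 m. Q_A = (1/0.039)·34.88·1.569^(2/3)·√0.002 = 54.02 m³/s.
Channel B: For a triangular section with side slope z = 1.7: A = zy² = 1.7×2.18² = 8.079 m²; P = 2y√(1+z²) = 2×2.18×1.972 = 8.599 m. Hydraulic radius R = A/P = 8.079/8.599 = 0.9395 m. Q_B = (1/0.039)·8.079·0.9395^(2/3)·√0.002 = 8.887 m³/s.
The larger discharge is 54.02 m³/s and the smaller is 8.887 m³/s; the ratio is 6.08.

6.08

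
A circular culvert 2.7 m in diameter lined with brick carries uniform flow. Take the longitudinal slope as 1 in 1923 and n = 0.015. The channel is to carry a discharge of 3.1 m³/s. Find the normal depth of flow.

Manning's equation rearranged: A R^(2/3) = nQ / (1·√S) = 0.015 × 3.1 / (√0.00052) = 2.039.
Trying y = 1.4 m: A R^(2/3) = 2.342 — too large.
Trying y = 1.29 m: A R^(2/3) = 2.038 — ≈ 2.039.

y_n = 1.29 m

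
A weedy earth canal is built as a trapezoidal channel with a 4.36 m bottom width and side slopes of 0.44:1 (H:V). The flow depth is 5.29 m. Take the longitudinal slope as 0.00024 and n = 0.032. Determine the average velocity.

V = 0.824 m/s

With bottom width b = 4.36 m and side slope z = 0.44: A = (b + zy)y = (4.36 + 0.44×5.29)×5.29 = 35.38 m²; P = b + 2y√(1+z²) = 4.36 + 2×5.29×1.093 = 15.92 m.
Hydraulic radius R = A/P = 35.38/15.92 = 2.222 m.
From Manning's equation, V = (1/n) R^(2/3) S^(1/2) = (1/0.032) × 2.222^(2/3) × 0.00024^(1/2) = 0.824 m/s.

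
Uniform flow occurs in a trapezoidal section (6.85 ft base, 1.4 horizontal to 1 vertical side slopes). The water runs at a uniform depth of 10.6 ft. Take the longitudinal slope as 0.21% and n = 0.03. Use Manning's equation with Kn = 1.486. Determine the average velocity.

V = 6.91 ft/s

With bottom width b = 6.85 ft and side slope z = 1.4: A = (b + zy)y = (6.85 + 1.4×10.6)×10.6 = 229.9 ft²; P = b + 2y√(1+z²) = 6.85 + 2×10.6×1.72 = 43.32 ft.
Hydraulic radius R = A/P = 229.9/43.32 = 5.307 ft.
From Manning's equation, V = (1.486/n) R^(2/3) S^(1/2) = (1.486/0.03) × 5.307^(2/3) × 0.0021^(1/2) = 6.91 ft/s.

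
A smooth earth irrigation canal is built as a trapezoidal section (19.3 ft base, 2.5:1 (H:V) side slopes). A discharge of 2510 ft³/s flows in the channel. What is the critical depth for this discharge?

At critical depth, Q² T / (g A³) = 1, i.e. A³/T = Q²/g = 2510²/32.2 = 195700.
At y = 4.25 ft: A³/T = 50730 — short.
At y = 6.17 ft: A³/T = 196100 — matches.

y_c = 6.17 ft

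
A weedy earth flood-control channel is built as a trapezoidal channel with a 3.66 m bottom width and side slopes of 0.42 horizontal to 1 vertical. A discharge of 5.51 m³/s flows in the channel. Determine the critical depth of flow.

At critical depth, Q² T / (g A³) = 1, i.e. A³/T = Q²/g = 5.51²/9.81 = 3.095.
Try y = 0.663 m: A³/T = 4.222 — high.
Try y = 0.599 m: A³/T = 3.09 — close enough.

y_c = 0.599 m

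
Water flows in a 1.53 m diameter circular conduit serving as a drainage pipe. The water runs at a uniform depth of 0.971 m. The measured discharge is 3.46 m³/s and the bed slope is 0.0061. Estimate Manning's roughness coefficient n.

n = 0.016

For a circular section of diameter D = 1.53 m at depth y = 0.971 m, the central angle is θ = 2 arccos(1 − 2y/D) = 3.687 rad. Then A = (D²/8)(θ − sin θ) = 1.231 m² and P = Dθ/2 = 2.82 m.
Hydraulic radius R = A/P = 1.231/2.82 = 0.4363 m.
Rearranging Manning's equation: n = (1/Q) A R^(2/3) S^(1/2) = (1/3.46) × 1.231 × 0.4363^(2/3) × √0.0061 = 0.016.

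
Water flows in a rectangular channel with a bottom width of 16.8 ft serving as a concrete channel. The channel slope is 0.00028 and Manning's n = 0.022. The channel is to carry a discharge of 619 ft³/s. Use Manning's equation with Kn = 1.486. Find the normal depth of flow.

y_n = 11.4 ft

Manning's equation rearranged: A R^(2/3) = nQ / (1.486·√S) = 0.022 × 619 / (1.486 × √0.00028) = 547.7.
Trying y = 13.6 ft: A R^(2/3) = 685.1 — over.
Trying y = 9.62 ft: A R^(2/3) = 439.5 — short.
Trying y = 11.4 ft: A R^(2/3) = 547.7 — close enough.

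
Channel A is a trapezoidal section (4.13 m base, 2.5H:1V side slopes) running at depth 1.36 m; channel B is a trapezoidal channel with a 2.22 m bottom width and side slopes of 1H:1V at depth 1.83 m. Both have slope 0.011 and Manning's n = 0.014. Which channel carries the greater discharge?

Channel A: With bottom width b = 4.13 m and side slope z = 2.5: A = (b + zy)y = (4.13 + 2.5×1.36)×1.36 = 10.24 m²; P = b + 2y√(1+z²) = 4.13 + 2×1.36×2.693 = 11.45 m. Hydraulic radius R = A/P = 10.24/11.45 = 0.8941 m. Q_A = (1/0.014)·10.24·0.8941^(2/3)·√0.011 = 71.2 m³/s.
Channel B: With bottom width b = 2.22 m and side slope z = 1: A = (b + zy)y = (2.22 + 1×1.83)×1.83 = 7.412 m²; P = b + 2y√(1+z²) = 2.22 + 2×1.83×1.414 = 7.396 m. Hydraulic radius R = A/P = 7.412/7.396 = 1.002 m. Q_B = (1/0.014)·7.412·1.002^(2/3)·√0.011 = 55.6 m³/s.
Q_A = 71.2 m³/s vs Q_B = 55.6 m³/s, so channel A carries more.

channel A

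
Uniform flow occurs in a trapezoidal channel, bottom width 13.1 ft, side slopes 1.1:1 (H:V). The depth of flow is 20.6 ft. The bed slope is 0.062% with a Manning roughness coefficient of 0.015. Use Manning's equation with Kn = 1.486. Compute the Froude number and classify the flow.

subcritical

With bottom width b = 13.1 ft and side slope z = 1.1: A = (b + zy)y = (13.1 + 1.1×20.6)×20.6 = 736.7 ft²; P = b + 2y√(1+z²) = 13.1 + 2×20.6×1.487 = 74.35 ft.
Hydraulic radius R = A/P = 736.7/74.35 = 9.908 ft.
V = (1.486/n) R^(2/3) √S = (1.486/0.015) × 9.908^(2/3) × √0.00062 = 11.38 ft/s. Hydraulic depth D_h = A/T = 736.7/58.42 = 12.61 ft.
Froude number Fr = V/√(g·D_h) = 11.38/√(32.2×12.61) = 0.565, which is less than 1, so the flow is subcritical.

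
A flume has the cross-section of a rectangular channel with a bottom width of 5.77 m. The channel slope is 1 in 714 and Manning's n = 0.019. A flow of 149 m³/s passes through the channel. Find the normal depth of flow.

Manning's equation rearranged: A R^(2/3) = nQ / (1·√S) = 0.019 × 149 / (√0.001401) = 75.65.
Trying y = 5.65 m: A R^(2/3) = 50.18 — short.
Trying y = 10 m: A R^(2/3) = 98.75 — over.
Trying y = 7.95 m: A R^(2/3) = 75.63 — close enough.

y_n = 7.95 m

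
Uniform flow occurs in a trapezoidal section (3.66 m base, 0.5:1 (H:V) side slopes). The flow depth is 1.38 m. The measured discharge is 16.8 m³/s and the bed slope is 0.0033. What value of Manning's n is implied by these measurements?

n = 0.019

With bottom width b = 3.66 m and side slope z = 0.5: A = (b + zy)y = (3.66 + 0.5×1.38)×1.38 = 6.003 m²; P = b + 2y√(1+z²) = 3.66 + 2×1.38×1.118 = 6.746 m.
Hydraulic radius R = A/P = 6.003/6.746 = 0.8899 m.
Rearranging Manning's equation: n = (1/Q) A R^(2/3) S^(1/2) = (1/16.8) × 6.003 × 0.8899^(2/3) × √0.0033 = 0.019.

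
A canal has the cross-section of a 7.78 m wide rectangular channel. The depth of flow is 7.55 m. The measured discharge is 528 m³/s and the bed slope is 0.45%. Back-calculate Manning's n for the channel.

Flow area A = b·y = 7.78 × 7.55 = 58.74 m². Wetted perimeter P = b + 2y = 7.78 + 2×7.55 = 22.88 m.
Hydraulic radius R = A/P = 58.74/22.88 = 2.567 m.
Rearranging Manning's equation: n = (1/Q) A R^(2/3) S^(1/2) = (1/528) × 58.74 × 2.567^(2/3) × √0.0045 = 0.014.

n = 0.014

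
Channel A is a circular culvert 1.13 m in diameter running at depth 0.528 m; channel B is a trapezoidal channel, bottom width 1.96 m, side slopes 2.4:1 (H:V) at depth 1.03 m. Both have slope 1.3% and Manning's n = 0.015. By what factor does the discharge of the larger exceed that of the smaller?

17.3

Channel A: For a circular section of diameter D = 1.13 m at depth y = 0.528 m, the central angle is θ = 2 arccos(1 − 2y/D) = 3.011 rad. Then A = (D²/8)(θ − sin θ) = 0.4597 m² and P = Dθ/2 = 1.701 m. Hydraulic radius R = A/P = 0.4597/1.701 = 0.2702 m. Q_A = (1/0.015)·0.4597·0.2702^(2/3)·√0.013 = 1.46 m³/s.
Channel B: With bottom width b = 1.96 m and side slope z = 2.4: A = (b + zy)y = (1.96 + 2.4×1.03)×1.03 = 4.565 m²; P = b + 2y√(1+z²) = 1.96 + 2×1.03×2.6 = 7.316 m. Hydraulic radius R = A/P = 4.565/7.316 = 0.624 m. Q_B = (1/0.015)·4.565·0.624^(2/3)·√0.013 = 25.34 m³/s.
The larger discharge is 25.34 m³/s and the smaller is 1.46 m³/s; the ratio is 17.3.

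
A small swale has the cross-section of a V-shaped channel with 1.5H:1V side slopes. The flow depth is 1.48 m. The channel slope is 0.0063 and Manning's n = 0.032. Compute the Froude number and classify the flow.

subcritical

For a triangular section with side slope z = 1.5: A = zy² = 1.5×1.48² = 3.286 m²; P = 2y√(1+z²) = 2×1.48×1.803 = 5.336 m.
Hydraulic radius R = A/P = 3.286/5.336 = 0.6157 m.
V = (1/n) R^(2/3) √S = (1/0.032) × 0.6157^(2/3) × √0.0063 = 1.795 m/s. Hydraulic depth D_h = A/T = 3.286/4.44 = 0.74 m.
Froude number Fr = V/√(g·D_h) = 1.795/√(9.81×0.74) = 0.666, which is less than 1, so the flow is subcritical.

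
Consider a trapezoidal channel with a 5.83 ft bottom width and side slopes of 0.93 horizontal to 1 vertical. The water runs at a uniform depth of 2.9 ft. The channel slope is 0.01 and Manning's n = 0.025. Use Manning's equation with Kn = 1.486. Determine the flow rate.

Q = 217 ft³/s

With bottom width b = 5.83 ft and side slope z = 0.93: A = (b + zy)y = (5.83 + 0.93×2.9)×2.9 = 24.73 ft²; P = b + 2y√(1+z²) = 5.83 + 2×2.9×1.366 = 13.75 ft.
Hydraulic radius R = A/P = 24.73/13.75 = 1.798 ft.
Manning's equation: Q = (1.486/n) A R^(2/3) S^(1/2) = (1.486/0.025) × 24.73 × 1.798^(2/3) × 0.01^(1/2) = 217 ft³/s.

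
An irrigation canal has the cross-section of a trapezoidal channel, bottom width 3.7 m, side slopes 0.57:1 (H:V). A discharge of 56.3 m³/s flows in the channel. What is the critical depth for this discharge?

y_c = 2.5 m

At critical depth, Q² T / (g A³) = 1, i.e. A³/T = Q²/g = 56.3²/9.81 = 323.1.
Try y = 2.04 m: A³/T = 162 — short.
Try y = 2.75 m: A³/T = 444.7 — over.
Try y = 2.5 m: A³/T = 321.1 — ≈ 323.1.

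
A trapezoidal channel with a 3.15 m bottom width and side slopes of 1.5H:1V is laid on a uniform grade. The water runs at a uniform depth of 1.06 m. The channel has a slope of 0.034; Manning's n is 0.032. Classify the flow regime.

supercritical

With bottom width b = 3.15 m and side slope z = 1.5: A = (b + zy)y = (3.15 + 1.5×1.06)×1.06 = 5.024 m²; P = b + 2y√(1+z²) = 3.15 + 2×1.06×1.803 = 6.972 m.
Hydraulic radius R = A/P = 5.024/6.972 = 0.7207 m.
V = (1/n) R^(2/3) √S = (1/0.032) × 0.7207^(2/3) × √0.034 = 4.632 m/s. Hydraulic depth D_h = A/T = 5.024/6.33 = 0.7937 m.
Froude number Fr = V/√(g·D_h) = 4.632/√(9.81×0.7937) = 1.66, which is greater than 1, so the flow is supercritical.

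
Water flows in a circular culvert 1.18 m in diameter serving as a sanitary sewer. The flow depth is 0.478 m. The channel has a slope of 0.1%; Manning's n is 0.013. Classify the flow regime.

For a circular section of diameter D = 1.18 m at depth y = 0.478 m, the central angle is θ = 2 arccos(1 − 2y/D) = 2.76 rad. Then A = (D²/8)(θ − sin θ) = 0.4154 m² and P = Dθ/2 = 1.628 m.
Hydraulic radius R = A/P = 0.4154/1.628 = 0.2552 m.
V = (1/n) R^(2/3) √S = (1/0.013) × 0.2552^(2/3) × √0.001 = 0.9786 m/s. Hydraulic depth D_h = A/T = 0.4154/1.159 = 0.3586 m.
Froude number Fr = V/√(g·D_h) = 0.9786/√(9.81×0.3586) = 0.522, which is less than 1, so the flow is subcritical.

subcritical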